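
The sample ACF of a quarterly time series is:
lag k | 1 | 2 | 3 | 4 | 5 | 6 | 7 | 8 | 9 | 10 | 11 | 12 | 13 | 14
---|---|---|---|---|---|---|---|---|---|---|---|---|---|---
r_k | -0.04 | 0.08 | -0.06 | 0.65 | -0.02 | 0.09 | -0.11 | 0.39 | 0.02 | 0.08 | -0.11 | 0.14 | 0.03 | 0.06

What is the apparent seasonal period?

The largest autocorrelation is r_4 = 0.65, with a weaker echo at lag 8 (0.39); the remaining lags stay at or below 0.14.
The dominant spike at lag 4 indicates a seasonal period of 4.

4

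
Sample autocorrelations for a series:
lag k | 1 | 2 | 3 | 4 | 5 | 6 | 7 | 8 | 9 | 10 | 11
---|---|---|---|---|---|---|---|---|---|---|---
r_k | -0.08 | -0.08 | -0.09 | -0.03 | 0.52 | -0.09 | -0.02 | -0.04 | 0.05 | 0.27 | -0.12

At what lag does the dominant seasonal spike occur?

5

The largest autocorrelation is r_5 = 0.52, with a weaker echo at lag 10 (0.27); the remaining lags stay at or below 0.05.
The dominant spike at lag 5 indicates a seasonal period of 5.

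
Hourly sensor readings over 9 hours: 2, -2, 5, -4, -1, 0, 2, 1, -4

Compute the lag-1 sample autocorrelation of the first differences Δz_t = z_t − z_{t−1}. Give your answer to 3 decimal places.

First differences Δz: -4, 7, -9, 3, 1, 2, -1, -5
Mean of differences = -0.7500
Numerator Σ(Δz_t−Δz̄)(Δz_{t+1}−Δz̄) = -108.3125
Denominator Σ(Δz_t−Δz̄)² = 181.5000
r_1(Δz) = -108.3125 / 181.5000 = -0.597

-0.597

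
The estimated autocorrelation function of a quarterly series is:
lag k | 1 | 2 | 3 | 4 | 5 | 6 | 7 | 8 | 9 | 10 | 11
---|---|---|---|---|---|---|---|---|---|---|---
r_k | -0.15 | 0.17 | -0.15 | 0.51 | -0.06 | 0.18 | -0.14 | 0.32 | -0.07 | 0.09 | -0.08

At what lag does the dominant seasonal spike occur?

The largest autocorrelation is r_4 = 0.51, with a weaker echo at lag 8 (0.32); the remaining lags stay at or below 0.18.
The dominant spike at lag 4 indicates a seasonal period of 4.

4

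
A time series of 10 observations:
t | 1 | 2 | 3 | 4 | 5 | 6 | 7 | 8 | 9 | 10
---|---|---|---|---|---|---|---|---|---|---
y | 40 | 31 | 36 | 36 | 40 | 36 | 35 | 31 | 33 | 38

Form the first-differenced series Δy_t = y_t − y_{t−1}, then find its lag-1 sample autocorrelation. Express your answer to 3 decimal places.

-0.276

First differences Δy: -9, 5, 0, 4, -4, -1, -4, 2, 5
Mean of differences = -0.2222
Numerator Σ(Δy_t−Δȳ)(Δy_{t+1}−Δȳ) = -50.6049
Denominator Σ(Δy_t−Δȳ)² = 183.5556
r_1(Δy) = -50.6049 / 183.5556 = -0.276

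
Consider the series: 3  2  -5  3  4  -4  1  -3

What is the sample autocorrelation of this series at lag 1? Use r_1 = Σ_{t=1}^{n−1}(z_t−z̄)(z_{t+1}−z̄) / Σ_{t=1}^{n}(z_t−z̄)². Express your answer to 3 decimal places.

-0.339

Mean z̄ = (3 + 2 − 5 + 3 + 4 − 4 + 1 − 3)/8 = 0.1250
Deviations from mean: 2.8750, 1.8750, -5.1250, 2.8750, 3.8750, -4.1250, 0.8750, -3.1250
Σ(z_t−z̄)(z_{t+1}−z̄) = (5.3906) + (-9.6094) + (-14.7344) + (11.1406) + (-15.9844) + (-3.6094) + (-2.7344) = -30.1406
Denominator Σ(z_t−z̄)² = 88.8750
r_1 = -30.1406 / 88.8750 = -0.339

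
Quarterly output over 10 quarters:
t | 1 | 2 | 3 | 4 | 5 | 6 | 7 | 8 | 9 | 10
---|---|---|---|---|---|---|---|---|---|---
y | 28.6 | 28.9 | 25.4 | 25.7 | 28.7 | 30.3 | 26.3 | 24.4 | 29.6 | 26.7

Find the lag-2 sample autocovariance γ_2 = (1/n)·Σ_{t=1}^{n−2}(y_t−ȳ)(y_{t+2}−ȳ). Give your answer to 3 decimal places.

Mean ȳ = (28.6 + 28.9 + 25.4 + 25.7 + 28.7 + 30.3 + 26.3 + 24.4 + 29.6 + 26.7)/10 = 27.4600
Σ_{t=1}^{8}(y_t−ȳ)(y_{t+2}−ȳ) = -22.7212
γ_2 = -22.7212 / 10 = -2.272

-2.272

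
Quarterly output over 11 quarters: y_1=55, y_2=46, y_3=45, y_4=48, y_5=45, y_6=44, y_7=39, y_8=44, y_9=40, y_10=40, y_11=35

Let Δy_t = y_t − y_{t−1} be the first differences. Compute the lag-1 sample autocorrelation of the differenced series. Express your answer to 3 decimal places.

First differences Δy: -9, -1, 3, -3, -1, -5, 5, -4, 0, -5
Mean of differences = -2.0000
Numerator Σ(Δy_t−Δȳ)(Δy_{t+1}−Δȳ) = -56.0000
Denominator Σ(Δy_t−Δȳ)² = 152.0000
r_1(Δy) = -56.0000 / 152.0000 = -0.368

-0.368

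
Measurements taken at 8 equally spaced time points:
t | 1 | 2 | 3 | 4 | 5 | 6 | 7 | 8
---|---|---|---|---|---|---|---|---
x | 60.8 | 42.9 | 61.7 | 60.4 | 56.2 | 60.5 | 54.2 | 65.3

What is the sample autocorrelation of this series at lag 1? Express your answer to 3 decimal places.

Mean x̄ = (60.8 + 42.9 + 61.7 + 60.4 + 56.2 + 60.5 + 54.2 + 65.3)/8 = 57.7500
Deviations from mean: 3.0500, -14.8500, 3.9500, 2.6500, -1.5500, 2.7500, -3.5500, 7.5500
Σ(x_t−x̄)(x_{t+1}−x̄) = (-45.2925) + (-58.6575) + (10.4675) + (-4.1075) + (-4.2625) + (-9.7625) + (-26.8025) = -138.4175
Denominator Σ(x_t−x̄)² = 332.0200
r_1 = -138.4175 / 332.0200 = -0.417

-0.417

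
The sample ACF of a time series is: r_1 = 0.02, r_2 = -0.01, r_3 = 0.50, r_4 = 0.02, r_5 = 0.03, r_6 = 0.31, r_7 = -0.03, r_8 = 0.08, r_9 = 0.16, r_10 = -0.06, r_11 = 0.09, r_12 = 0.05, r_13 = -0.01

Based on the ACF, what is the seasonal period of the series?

3

The largest autocorrelation is r_3 = 0.50, with weaker echoes at lags 6 (0.31) and 9 (0.16); the remaining lags stay at or below 0.09.
The dominant spike at lag 3 indicates a seasonal period of 3.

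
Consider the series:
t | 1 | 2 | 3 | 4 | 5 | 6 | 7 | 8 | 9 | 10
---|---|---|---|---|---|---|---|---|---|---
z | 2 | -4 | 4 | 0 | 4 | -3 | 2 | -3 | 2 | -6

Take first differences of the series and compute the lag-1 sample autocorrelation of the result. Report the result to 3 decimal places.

-0.781

First differences Δz: -6, 8, -4, 4, -7, 5, -5, 5, -8
Mean of differences = -0.8889
Numerator Σ(Δz_t−Δz̄)(Δz_{t+1}−Δz̄) = -244.4568
Denominator Σ(Δz_t−Δz̄)² = 312.8889
r_1(Δz) = -244.4568 / 312.8889 = -0.781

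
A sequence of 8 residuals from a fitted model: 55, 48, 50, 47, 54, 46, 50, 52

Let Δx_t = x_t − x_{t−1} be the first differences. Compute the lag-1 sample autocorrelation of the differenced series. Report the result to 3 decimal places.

First differences Δx: -7, 2, -3, 7, -8, 4, 2
Mean of differences = -0.4286
Numerator Σ(Δx_t−Δx̄)(Δx_{t+1}−Δx̄) = -120.3265
Denominator Σ(Δx_t−Δx̄)² = 193.7143
r_1(Δx) = -120.3265 / 193.7143 = -0.621

-0.621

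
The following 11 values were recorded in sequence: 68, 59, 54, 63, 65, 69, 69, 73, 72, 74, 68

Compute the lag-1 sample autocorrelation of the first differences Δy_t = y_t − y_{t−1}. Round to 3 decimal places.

0.030

First differences Δy: -9, -5, 9, 2, 4, 0, 4, -1, 2, -6
Mean of differences = 0.0000
Numerator Σ(Δy_t−Δȳ)(Δy_{t+1}−Δȳ) = 8.0000
Denominator Σ(Δy_t−Δȳ)² = 264.0000
r_1(Δy) = 8.0000 / 264.0000 = 0.030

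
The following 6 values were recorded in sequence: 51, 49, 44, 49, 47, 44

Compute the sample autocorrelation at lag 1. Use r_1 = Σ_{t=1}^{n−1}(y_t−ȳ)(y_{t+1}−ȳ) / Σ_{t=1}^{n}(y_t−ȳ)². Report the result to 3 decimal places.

Mean ȳ = (51 + 49 + 44 + 49 + 47 + 44)/6 = 47.3333
Deviations from mean: 3.6667, 1.6667, -3.3333, 1.6667, -0.3333, -3.3333
Σ(y_t−ȳ)(y_{t+1}−ȳ) = (6.1111) + (-5.5556) + (-5.5556) + (-0.5556) + (1.1111) = -4.4444
Denominator Σ(y_t−ȳ)² = 41.3333
r_1 = -4.4444 / 41.3333 = -0.108

-0.108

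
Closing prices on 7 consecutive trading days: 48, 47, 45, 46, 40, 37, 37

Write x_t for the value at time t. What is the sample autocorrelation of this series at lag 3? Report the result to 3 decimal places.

Mean x̄ = (48 + 47 + 45 + 46 + 40 + 37 + 37)/7 = 42.8571
Numerator Σ_{t=1}^{4}(x_t−x̄)(x_{t+3}−x̄) = -26.6327
Denominator Σ(x_t−x̄)² = 134.8571
r_3 = -26.6327 / 134.8571 = -0.197

-0.197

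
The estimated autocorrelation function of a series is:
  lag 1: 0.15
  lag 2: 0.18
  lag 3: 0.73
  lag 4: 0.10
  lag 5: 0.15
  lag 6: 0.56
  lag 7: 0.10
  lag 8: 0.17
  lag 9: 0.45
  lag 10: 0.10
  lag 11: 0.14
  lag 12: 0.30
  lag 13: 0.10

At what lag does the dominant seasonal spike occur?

The largest autocorrelation is r_3 = 0.73, with weaker echoes at lags 6 (0.56), 9 (0.45) and 12 (0.30); the remaining lags stay at or below 0.18.
The dominant spike at lag 3 indicates a seasonal period of 3.

3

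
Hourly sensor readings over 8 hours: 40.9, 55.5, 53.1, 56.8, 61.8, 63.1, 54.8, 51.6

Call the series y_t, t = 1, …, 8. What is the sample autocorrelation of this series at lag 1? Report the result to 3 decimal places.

0.181

Mean ȳ = (40.9 + 55.5 + 53.1 + 56.8 + 61.8 + 63.1 + 54.8 + 51.6)/8 = 54.7000
Deviations from mean: -13.8000, 0.8000, -1.6000, 2.1000, 7.1000, 8.4000, 0.1000, -3.1000
Σ(y_t−ȳ)(y_{t+1}−ȳ) = (-11.0400) + (-1.2800) + (-3.3600) + (14.9100) + (59.6400) + (0.8400) + (-0.3100) = 59.4000
Denominator Σ(y_t−ȳ)² = 328.6400
r_1 = 59.4000 / 328.6400 = 0.181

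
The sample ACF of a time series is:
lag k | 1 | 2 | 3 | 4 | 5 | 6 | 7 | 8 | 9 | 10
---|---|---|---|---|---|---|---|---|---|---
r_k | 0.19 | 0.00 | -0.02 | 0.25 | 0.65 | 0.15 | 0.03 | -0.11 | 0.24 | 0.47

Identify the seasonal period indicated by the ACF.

The largest autocorrelation is r_5 = 0.65, with a weaker echo at lag 10 (0.47); the remaining lags stay at or below 0.25.
The dominant spike at lag 5 indicates a seasonal period of 5.

5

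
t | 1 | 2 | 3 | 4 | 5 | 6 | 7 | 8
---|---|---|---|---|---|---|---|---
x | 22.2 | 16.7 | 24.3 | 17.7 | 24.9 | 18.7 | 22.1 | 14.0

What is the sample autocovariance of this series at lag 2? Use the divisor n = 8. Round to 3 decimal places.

7.346

Mean x̄ = (22.2 + 16.7 + 24.3 + 17.7 + 24.9 + 18.7 + 22.1 + 14.0)/8 = 20.0750
Deviations: 2.1250, -3.3750, 4.2250, -2.3750, 4.8250, -1.3750, 2.0250, -6.0750
Σ_{t=1}^{6}(x_t−x̄)(x_{t+2}−x̄) = 58.7688
γ_2 = 58.7688 / 8 = 7.346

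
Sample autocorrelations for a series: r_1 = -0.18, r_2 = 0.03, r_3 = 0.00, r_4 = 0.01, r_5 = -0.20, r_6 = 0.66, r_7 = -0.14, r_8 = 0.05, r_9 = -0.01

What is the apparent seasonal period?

6

The largest autocorrelation is r_6 = 0.66; the remaining lags stay at or below 0.05.
The dominant spike at lag 6 indicates a seasonal period of 6.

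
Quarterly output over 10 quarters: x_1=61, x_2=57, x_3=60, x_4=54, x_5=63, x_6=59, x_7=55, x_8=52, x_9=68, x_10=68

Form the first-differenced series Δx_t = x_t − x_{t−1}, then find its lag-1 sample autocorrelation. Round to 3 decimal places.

First differences Δx: -4, 3, -6, 9, -4, -4, -3, 16, 0
Mean of differences = 0.7778
Numerator Σ(Δx_t−Δx̄)(Δx_{t+1}−Δx̄) = -149.1605
Denominator Σ(Δx_t−Δx̄)² = 433.5556
r_1(Δx) = -149.1605 / 433.5556 = -0.344

-0.344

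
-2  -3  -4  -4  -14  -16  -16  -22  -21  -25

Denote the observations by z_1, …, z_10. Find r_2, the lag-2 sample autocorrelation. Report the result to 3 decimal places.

0.455

Mean z̄ = (-2 − 3 − 4 − 4 − 14 − 16 − 16 − 22 − 21 − 25)/10 = -12.7000
Numerator Σ_{t=1}^{8}(z_t−z̄)(z_{t+2}−z̄) = 314.2200
Denominator Σ(z_t−z̄)² = 690.1000
r_2 = 314.2200 / 690.1000 = 0.455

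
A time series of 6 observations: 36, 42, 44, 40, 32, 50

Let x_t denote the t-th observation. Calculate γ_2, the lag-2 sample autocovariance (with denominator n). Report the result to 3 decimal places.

-8.593

Mean x̄ = (36 + 42 + 44 + 40 + 32 + 50)/6 = 40.6667
Deviations: -4.6667, 1.3333, 3.3333, -0.6667, -8.6667, 9.3333
Σ_{t=1}^{4}(x_t−x̄)(x_{t+2}−x̄) = -51.5556
γ_2 = -51.5556 / 6 = -8.593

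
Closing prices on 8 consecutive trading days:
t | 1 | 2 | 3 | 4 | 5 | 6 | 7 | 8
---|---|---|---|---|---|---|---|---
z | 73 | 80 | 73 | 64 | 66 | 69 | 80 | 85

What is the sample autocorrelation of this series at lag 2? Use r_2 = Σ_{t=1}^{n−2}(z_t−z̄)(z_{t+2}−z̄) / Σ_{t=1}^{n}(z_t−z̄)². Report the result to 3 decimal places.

Mean z̄ = (73 + 80 + 73 + 64 + 66 + 69 + 80 + 85)/8 = 73.7500
Deviations from mean: -0.7500, 6.2500, -0.7500, -9.7500, -7.7500, -4.7500, 6.2500, 11.2500
Σ(z_t−z̄)(z_{t+2}−z̄) = (0.5625) + (-60.9375) + (5.8125) + (46.3125) + (-48.4375) + (-53.4375) = -110.1250
Denominator Σ(z_t−z̄)² = 383.5000
r_2 = -110.1250 / 383.5000 = -0.287

-0.287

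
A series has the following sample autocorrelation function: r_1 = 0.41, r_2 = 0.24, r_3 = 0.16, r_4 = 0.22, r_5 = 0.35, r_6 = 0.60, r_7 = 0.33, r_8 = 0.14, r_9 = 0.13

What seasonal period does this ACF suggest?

6

The largest autocorrelation is r_6 = 0.60; the remaining lags stay at or below 0.41. The elevated value at lag 1 (0.41), dropping to 0.24 at lag 2, reflects decaying short-term dependence rather than seasonality.
The dominant spike at lag 6 indicates a seasonal period of 6.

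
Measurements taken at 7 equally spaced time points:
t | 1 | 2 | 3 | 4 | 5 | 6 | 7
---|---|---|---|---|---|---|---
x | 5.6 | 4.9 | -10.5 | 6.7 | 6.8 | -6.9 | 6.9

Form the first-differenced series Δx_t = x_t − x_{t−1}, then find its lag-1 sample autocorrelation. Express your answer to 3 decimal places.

-0.483

First differences Δx: -0.7, -15.4, 17.2, 0.1, -13.7, 13.8
Mean of differences = 0.2167
Numerator Σ(Δx_t−Δx̄)(Δx_{t+1}−Δx̄) = -440.3003
Denominator Σ(Δx_t−Δx̄)² = 911.3483
r_1(Δx) = -440.3003 / 911.3483 = -0.483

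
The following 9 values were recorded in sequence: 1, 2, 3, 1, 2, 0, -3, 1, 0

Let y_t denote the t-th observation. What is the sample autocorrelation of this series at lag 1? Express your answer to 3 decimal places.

Mean ȳ = (1 + 2 + 3 + 1 + 2 + 0 − 3 + 1 + 0)/9 = 0.7778
Numerator Σ_{t=1}^{8}(y_t−ȳ)(y_{t+1}−ȳ) = 4.7284
Denominator Σ(y_t−ȳ)² = 23.5556
r_1 = 4.7284 / 23.5556 = 0.201

0.201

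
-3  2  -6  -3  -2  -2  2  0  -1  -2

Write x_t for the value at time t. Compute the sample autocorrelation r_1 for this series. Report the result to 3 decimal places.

-0.176

Mean x̄ = (-3 + 2 − 6 − 3 − 2 − 2 + 2 + 0 − 1 − 2)/10 = -1.5000
Numerator Σ_{t=1}^{9}(x_t−x̄)(x_{t+1}−x̄) = -9.2500
Denominator Σ(x_t−x̄)² = 52.5000
r_1 = -9.2500 / 52.5000 = -0.176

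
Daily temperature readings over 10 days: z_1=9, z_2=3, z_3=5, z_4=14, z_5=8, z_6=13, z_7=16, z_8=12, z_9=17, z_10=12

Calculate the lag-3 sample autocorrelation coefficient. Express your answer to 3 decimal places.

Mean z̄ = (9 + 3 + 5 + 14 + 8 + 13 + 16 + 12 + 17 + 12)/10 = 10.9000
Σ(z_t−z̄)(z_{t+3}−z̄) = (-5.8900) + (22.9100) + (-12.3900) + (15.8100) + (-3.1900) + (12.8100) + (5.6100) = 35.6700
Denominator Σ(z_t−z̄)² = 188.9000
r_3 = 35.6700 / 188.9000 = 0.189

0.189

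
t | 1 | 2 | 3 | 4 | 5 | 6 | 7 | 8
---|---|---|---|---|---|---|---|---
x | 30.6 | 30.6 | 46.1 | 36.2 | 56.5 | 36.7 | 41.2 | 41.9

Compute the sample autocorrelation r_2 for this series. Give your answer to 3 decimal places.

0.204

Mean x̄ = (30.6 + 30.6 + 46.1 + 36.2 + 56.5 + 36.7 + 41.2 + 41.9)/8 = 39.9750
Numerator Σ_{t=1}^{6}(x_t−x̄)(x_{t+2}−x̄) = 105.4863
Denominator Σ(x_t−x̄)² = 516.5550
r_2 = 105.4863 / 516.5550 = 0.204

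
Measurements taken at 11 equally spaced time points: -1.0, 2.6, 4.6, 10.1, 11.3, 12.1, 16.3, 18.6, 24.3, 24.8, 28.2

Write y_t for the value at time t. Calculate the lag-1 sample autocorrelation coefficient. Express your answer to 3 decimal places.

Mean ȳ = (-1.0 + 2.6 + 4.6 + 10.1 + 11.3 + 12.1 + 16.3 + 18.6 + 24.3 + 24.8 + 28.2)/11 = 13.8091
Numerator Σ_{t=1}^{10}(y_t−ȳ)(y_{t+1}−ȳ) = 648.3854
Denominator Σ(y_t−ȳ)² = 919.8491
r_1 = 648.3854 / 919.8491 = 0.705

0.705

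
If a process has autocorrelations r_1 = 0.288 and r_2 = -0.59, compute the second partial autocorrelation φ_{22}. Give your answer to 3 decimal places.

φ_{22} = (r_2 − r_1²) / (1 − r_1²)
r_1² = (0.288)² = 0.082944
Numerator = -0.59 − 0.0829 = -0.6729; denominator = 1 − 0.0829 = 0.9171
φ_{22} = -0.6729 / 0.9171 = -0.734

-0.734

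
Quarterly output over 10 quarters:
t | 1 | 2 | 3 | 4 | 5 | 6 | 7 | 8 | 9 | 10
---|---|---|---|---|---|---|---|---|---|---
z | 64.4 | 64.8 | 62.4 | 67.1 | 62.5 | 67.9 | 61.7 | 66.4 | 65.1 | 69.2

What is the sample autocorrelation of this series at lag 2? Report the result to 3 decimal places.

0.564

Mean z̄ = (64.4 + 64.8 + 62.4 + 67.1 + 62.5 + 67.9 + 61.7 + 66.4 + 65.1 + 69.2)/10 = 65.1500
Numerator Σ_{t=1}^{8}(z_t−z̄)(z_{t+2}−z̄) = 31.8450
Denominator Σ(z_t−z̄)² = 56.5050
r_2 = 31.8450 / 56.5050 = 0.564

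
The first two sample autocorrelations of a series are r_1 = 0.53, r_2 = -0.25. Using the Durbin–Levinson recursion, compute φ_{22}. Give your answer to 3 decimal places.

φ_{22} = (r_2 − r_1²) / (1 − r_1²)
r_1² = (0.53)² = 0.2809
Numerator = -0.25 − 0.2809 = -0.5309; denominator = 1 − 0.2809 = 0.7191
φ_{22} = -0.5309 / 0.7191 = -0.738

-0.738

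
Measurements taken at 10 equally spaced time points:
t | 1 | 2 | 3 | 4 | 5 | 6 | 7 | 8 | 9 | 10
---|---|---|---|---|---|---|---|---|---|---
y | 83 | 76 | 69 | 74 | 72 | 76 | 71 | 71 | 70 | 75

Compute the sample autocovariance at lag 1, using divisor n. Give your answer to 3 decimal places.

1.101

Mean ȳ = (83 + 76 + 69 + 74 + 72 + 76 + 71 + 71 + 70 + 75)/10 = 73.7000
Σ_{t=1}^{9}(y_t−ȳ)(y_{t+1}−ȳ) = 11.0100
γ_1 = 11.0100 / 10 = 1.101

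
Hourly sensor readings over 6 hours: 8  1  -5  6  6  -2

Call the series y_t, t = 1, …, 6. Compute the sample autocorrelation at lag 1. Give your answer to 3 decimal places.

-0.203

Mean ȳ = (8 + 1 − 5 + 6 + 6 − 2)/6 = 2.3333
Deviations from mean: 5.6667, -1.3333, -7.3333, 3.6667, 3.6667, -4.3333
Σ(y_t−ȳ)(y_{t+1}−ȳ) = (-7.5556) + (9.7778) + (-26.8889) + (13.4444) + (-15.8889) = -27.1111
Denominator Σ(y_t−ȳ)² = 133.3333
r_1 = -27.1111 / 133.3333 = -0.203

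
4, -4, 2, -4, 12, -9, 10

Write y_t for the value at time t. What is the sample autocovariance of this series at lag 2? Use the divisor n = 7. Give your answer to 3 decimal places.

Mean ȳ = (4 − 4 + 2 − 4 + 12 − 9 + 10)/7 = 1.5714
Σ_{t=1}^{5}(y_t−ȳ)(y_{t+2}−ȳ) = 183.3469
γ_2 = 183.3469 / 7 = 26.192

26.192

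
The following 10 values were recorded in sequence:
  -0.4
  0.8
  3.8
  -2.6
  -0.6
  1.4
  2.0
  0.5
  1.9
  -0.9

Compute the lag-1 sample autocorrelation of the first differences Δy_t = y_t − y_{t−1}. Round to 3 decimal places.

-0.419

First differences Δy: 1.2, 3.0, -6.4, 2.0, 2.0, 0.6, -1.5, 1.4, -2.8
Mean of differences = -0.0556
Numerator Σ(Δy_t−Δȳ)(Δy_{t+1}−Δȳ) = -30.0620
Denominator Σ(Δy_t−Δȳ)² = 71.7822
r_1(Δy) = -30.0620 / 71.7822 = -0.419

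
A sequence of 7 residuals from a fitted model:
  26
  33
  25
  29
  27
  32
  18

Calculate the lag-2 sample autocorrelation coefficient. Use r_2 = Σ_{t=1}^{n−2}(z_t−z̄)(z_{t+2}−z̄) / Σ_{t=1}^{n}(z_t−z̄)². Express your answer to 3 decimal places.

0.159

Mean z̄ = (26 + 33 + 25 + 29 + 27 + 32 + 18)/7 = 27.1429
Deviations from mean: -1.1429, 5.8571, -2.1429, 1.8571, -0.1429, 4.8571, -9.1429
Σ(z_t−z̄)(z_{t+2}−z̄) = (2.4490) + (10.8776) + (0.3061) + (9.0204) + (1.3061) = 23.9592
Denominator Σ(z_t−z̄)² = 150.8571
r_2 = 23.9592 / 150.8571 = 0.159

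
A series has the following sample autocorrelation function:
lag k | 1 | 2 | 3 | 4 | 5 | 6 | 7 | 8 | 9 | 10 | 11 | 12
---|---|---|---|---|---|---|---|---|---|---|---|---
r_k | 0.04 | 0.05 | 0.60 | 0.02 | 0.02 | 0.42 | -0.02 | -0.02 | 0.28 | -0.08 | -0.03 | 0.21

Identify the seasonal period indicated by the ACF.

The largest autocorrelation is r_3 = 0.60, with weaker echoes at lags 6 (0.42), 9 (0.28) and 12 (0.21); the remaining lags stay at or below 0.05.
The dominant spike at lag 3 indicates a seasonal period of 3.

3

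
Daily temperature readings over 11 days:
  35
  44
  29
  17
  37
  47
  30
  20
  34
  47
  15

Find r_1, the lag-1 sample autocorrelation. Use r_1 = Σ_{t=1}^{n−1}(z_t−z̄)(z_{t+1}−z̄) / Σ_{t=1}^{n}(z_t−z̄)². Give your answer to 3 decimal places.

-0.165

Mean z̄ = (35 + 44 + 29 + 17 + 37 + 47 + 30 + 20 + 34 + 47 + 15)/11 = 32.2727
Numerator Σ_{t=1}^{10}(z_t−z̄)(z_{t+1}−z̄) = -214.7107
Denominator Σ(z_t−z̄)² = 1302.1818
r_1 = -214.7107 / 1302.1818 = -0.165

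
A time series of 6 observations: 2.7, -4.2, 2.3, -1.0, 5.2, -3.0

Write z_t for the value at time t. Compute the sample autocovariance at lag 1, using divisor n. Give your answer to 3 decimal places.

-7.496

Mean z̄ = (2.7 − 4.2 + 2.3 − 1.0 + 5.2 − 3.0)/6 = 0.3333
Deviations: 2.3667, -4.5333, 1.9667, -1.3333, 4.8667, -3.3333
Σ_{t=1}^{5}(z_t−z̄)(z_{t+1}−z̄) = -44.9778
γ_1 = -44.9778 / 6 = -7.496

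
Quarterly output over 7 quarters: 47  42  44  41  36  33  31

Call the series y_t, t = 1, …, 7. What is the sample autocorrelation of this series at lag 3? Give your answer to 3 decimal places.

-0.187

Mean ȳ = (47 + 42 + 44 + 41 + 36 + 33 + 31)/7 = 39.1429
Deviations from mean: 7.8571, 2.8571, 4.8571, 1.8571, -3.1429, -6.1429, -8.1429
Σ(y_t−ȳ)(y_{t+3}−ȳ) = (14.5918) + (-8.9796) + (-29.8367) + (-15.1224) = -39.3469
Denominator Σ(y_t−ȳ)² = 210.8571
r_3 = -39.3469 / 210.8571 = -0.187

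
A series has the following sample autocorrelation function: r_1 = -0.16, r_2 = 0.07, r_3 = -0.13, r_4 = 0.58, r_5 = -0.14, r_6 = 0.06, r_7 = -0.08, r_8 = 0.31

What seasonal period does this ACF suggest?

The largest autocorrelation is r_4 = 0.58, with a weaker echo at lag 8 (0.31); the remaining lags stay at or below 0.07.
The dominant spike at lag 4 indicates a seasonal period of 4.

4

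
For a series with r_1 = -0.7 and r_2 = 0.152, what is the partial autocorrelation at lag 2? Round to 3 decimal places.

φ_{22} = (r_2 − r_1²) / (1 − r_1²)
r_1² = (-0.7)² = 0.49
Numerator = 0.152 − 0.4900 = -0.3380; denominator = 1 − 0.4900 = 0.5100
φ_{22} = -0.3380 / 0.5100 = -0.663

-0.663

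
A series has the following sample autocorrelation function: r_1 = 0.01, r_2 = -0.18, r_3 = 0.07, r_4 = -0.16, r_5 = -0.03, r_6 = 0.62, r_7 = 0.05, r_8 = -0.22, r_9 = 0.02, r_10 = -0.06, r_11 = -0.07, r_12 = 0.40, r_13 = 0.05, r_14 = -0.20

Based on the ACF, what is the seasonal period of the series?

The largest autocorrelation is r_6 = 0.62, with a weaker echo at lag 12 (0.40); the remaining lags stay at or below 0.07.
The dominant spike at lag 6 indicates a seasonal period of 6.

6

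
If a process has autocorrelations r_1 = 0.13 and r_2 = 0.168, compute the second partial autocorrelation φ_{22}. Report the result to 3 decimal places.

φ_{22} = (r_2 − r_1²) / (1 − r_1²)
r_1² = (0.13)² = 0.0169
Numerator = 0.168 − 0.0169 = 0.1511; denominator = 1 − 0.0169 = 0.9831
φ_{22} = 0.1511 / 0.9831 = 0.154

0.154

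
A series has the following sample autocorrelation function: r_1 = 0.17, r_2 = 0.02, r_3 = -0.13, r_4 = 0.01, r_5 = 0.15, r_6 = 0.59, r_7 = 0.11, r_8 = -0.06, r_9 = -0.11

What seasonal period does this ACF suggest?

The largest autocorrelation is r_6 = 0.59; the remaining lags stay at or below 0.17.
The dominant spike at lag 6 indicates a seasonal period of 6.

6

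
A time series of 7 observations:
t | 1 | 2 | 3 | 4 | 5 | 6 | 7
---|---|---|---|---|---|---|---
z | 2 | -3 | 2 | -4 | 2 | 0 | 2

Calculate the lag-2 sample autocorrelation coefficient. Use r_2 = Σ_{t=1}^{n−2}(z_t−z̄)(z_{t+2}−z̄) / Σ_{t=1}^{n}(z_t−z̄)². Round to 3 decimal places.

0.586

Mean z̄ = (2 − 3 + 2 − 4 + 2 + 0 + 2)/7 = 0.1429
Deviations from mean: 1.8571, -3.1429, 1.8571, -4.1429, 1.8571, -0.1429, 1.8571
Σ(z_t−z̄)(z_{t+2}−z̄) = (3.4490) + (13.0204) + (3.4490) + (0.5918) + (3.4490) = 23.9592
Denominator Σ(z_t−z̄)² = 40.8571
r_2 = 23.9592 / 40.8571 = 0.586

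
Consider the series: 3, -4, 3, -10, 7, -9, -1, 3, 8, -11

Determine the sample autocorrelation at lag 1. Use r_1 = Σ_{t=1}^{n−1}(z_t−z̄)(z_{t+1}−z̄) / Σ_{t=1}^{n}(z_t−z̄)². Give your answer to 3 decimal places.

-0.558

Mean z̄ = (3 − 4 + 3 − 10 + 7 − 9 − 1 + 3 + 8 − 11)/10 = -1.1000
Numerator Σ_{t=1}^{9}(z_t−z̄)(z_{t+1}−z̄) = -249.5100
Denominator Σ(z_t−z̄)² = 446.9000
r_1 = -249.5100 / 446.9000 = -0.558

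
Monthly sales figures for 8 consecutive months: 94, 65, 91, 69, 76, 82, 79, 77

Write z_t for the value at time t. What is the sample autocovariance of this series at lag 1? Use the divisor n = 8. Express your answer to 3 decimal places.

Mean z̄ = (94 + 65 + 91 + 69 + 76 + 82 + 79 + 77)/8 = 79.1250
Σ_{t=1}^{7}(z_t−z̄)(z_{t+1}−z̄) = -475.5156
γ_1 = -475.5156 / 8 = -59.439

-59.439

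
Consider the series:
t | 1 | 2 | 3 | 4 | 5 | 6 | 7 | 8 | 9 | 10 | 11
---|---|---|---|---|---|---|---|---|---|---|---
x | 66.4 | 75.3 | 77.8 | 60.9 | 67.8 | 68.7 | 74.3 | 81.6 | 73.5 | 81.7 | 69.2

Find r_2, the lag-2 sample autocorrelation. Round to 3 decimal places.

Mean x̄ = (66.4 + 75.3 + 77.8 + 60.9 + 67.8 + 68.7 + 74.3 + 81.6 + 73.5 + 81.7 + 69.2)/11 = 72.4727
Numerator Σ_{t=1}^{9}(x_t−x̄)(x_{t+2}−x̄) = -6.5406
Denominator Σ(x_t−x̄)² = 426.8018
r_2 = -6.5406 / 426.8018 = -0.015

-0.015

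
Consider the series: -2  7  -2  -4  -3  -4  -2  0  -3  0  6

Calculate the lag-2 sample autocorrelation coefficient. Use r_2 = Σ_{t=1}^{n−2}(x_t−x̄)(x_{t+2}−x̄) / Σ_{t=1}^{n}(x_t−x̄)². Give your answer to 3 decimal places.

-0.142

Mean x̄ = (-2 + 7 − 2 − 4 − 3 − 4 − 2 + 0 − 3 + 0 + 6)/11 = -0.6364
Numerator Σ_{t=1}^{9}(x_t−x̄)(x_{t+2}−x̄) = -20.2645
Denominator Σ(x_t−x̄)² = 142.5455
r_2 = -20.2645 / 142.5455 = -0.142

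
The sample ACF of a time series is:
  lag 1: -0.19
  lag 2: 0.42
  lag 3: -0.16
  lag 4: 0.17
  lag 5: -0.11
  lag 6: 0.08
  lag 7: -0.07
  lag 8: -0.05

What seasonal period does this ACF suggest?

The largest autocorrelation is r_2 = 0.42, with a weaker echo at lag 4 (0.17); the remaining lags stay at or below 0.08.
The dominant spike at lag 2 indicates a seasonal period of 2.

2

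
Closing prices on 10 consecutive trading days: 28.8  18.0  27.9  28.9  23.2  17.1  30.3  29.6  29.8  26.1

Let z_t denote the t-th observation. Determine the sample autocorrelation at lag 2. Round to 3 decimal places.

Mean z̄ = (28.8 + 18.0 + 27.9 + 28.9 + 23.2 + 17.1 + 30.3 + 29.6 + 29.8 + 26.1)/10 = 25.9700
Numerator Σ_{t=1}^{8}(z_t−z̄)(z_{t+2}−z̄) = -76.3618
Denominator Σ(z_t−z̄)² = 216.8010
r_2 = -76.3618 / 216.8010 = -0.352

-0.352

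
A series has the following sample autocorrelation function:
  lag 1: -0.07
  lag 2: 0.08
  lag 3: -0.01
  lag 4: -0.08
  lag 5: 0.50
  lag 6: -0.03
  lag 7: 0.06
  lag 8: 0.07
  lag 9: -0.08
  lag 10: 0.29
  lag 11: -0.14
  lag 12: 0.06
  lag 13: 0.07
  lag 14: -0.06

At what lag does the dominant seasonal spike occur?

5

The largest autocorrelation is r_5 = 0.50, with a weaker echo at lag 10 (0.29); the remaining lags stay at or below 0.08.
The dominant spike at lag 5 indicates a seasonal period of 5.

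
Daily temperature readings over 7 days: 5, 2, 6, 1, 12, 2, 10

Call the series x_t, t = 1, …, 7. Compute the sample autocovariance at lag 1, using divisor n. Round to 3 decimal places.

-10.047

Mean x̄ = (5 + 2 + 6 + 1 + 12 + 2 + 10)/7 = 5.4286
Deviations: -0.4286, -3.4286, 0.5714, -4.4286, 6.5714, -3.4286, 4.5714
Σ_{t=1}^{6}(x_t−x̄)(x_{t+1}−x̄) = -70.3265
γ_1 = -70.3265 / 7 = -10.047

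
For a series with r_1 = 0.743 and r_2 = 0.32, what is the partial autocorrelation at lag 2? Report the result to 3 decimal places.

φ_{22} = (r_2 − r_1²) / (1 − r_1²)
r_1² = (0.743)² = 0.552049
Numerator = 0.32 − 0.5520 = -0.2320; denominator = 1 − 0.5520 = 0.4480
φ_{22} = -0.2320 / 0.4480 = -0.518

-0.518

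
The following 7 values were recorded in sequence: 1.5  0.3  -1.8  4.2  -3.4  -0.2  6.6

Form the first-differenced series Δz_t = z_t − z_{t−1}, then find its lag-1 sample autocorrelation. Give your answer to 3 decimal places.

First differences Δz: -1.2, -2.1, 6.0, -7.6, 3.2, 6.8
Mean of differences = 0.8500
Numerator Σ(Δz_t−Δz̄)(Δz_{t+1}−Δz̄) = -58.5375
Denominator Σ(Δz_t−Δz̄)² = 151.7550
r_1(Δz) = -58.5375 / 151.7550 = -0.386

-0.386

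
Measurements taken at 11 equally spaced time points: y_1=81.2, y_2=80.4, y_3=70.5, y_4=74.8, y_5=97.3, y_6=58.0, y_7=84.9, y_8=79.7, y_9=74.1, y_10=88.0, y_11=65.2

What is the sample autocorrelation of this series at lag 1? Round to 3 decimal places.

-0.619

Mean ȳ = (81.2 + 80.4 + 70.5 + 74.8 + 97.3 + 58.0 + 84.9 + 79.7 + 74.1 + 88.0 + 65.2)/11 = 77.6455
Numerator Σ_{t=1}^{10}(y_t−ȳ)(y_{t+1}−ȳ) = -732.0848
Denominator Σ(y_t−ȳ)² = 1183.1473
r_1 = -732.0848 / 1183.1473 = -0.619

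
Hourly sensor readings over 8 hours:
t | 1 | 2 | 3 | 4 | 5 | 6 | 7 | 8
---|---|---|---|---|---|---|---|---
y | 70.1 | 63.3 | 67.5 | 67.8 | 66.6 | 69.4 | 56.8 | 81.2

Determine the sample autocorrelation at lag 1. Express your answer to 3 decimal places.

-0.531

Mean ȳ = (70.1 + 63.3 + 67.5 + 67.8 + 66.6 + 69.4 + 56.8 + 81.2)/8 = 67.8375
Σ(y_t−ȳ)(y_{t+1}−ȳ) = (-10.2661) + (1.5314) + (0.0127) + (0.0464) + (-1.9336) + (-17.2461) + (-147.4886) = -175.3439
Denominator Σ(y_t−ȳ)² = 330.1788
r_1 = -175.3439 / 330.1788 = -0.531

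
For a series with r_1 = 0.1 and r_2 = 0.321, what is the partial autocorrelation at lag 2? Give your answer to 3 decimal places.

0.314

φ_{22} = (r_2 − r_1²) / (1 − r_1²)
r_1² = (0.1)² = 0.01
Numerator = 0.321 − 0.0100 = 0.3110; denominator = 1 − 0.0100 = 0.9900
φ_{22} = 0.3110 / 0.9900 = 0.314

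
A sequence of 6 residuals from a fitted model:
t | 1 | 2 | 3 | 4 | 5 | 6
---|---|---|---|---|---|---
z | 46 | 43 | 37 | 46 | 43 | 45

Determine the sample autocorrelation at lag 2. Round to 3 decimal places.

-0.196

Mean z̄ = (46 + 43 + 37 + 46 + 43 + 45)/6 = 43.3333
Deviations from mean: 2.6667, -0.3333, -6.3333, 2.6667, -0.3333, 1.6667
Σ(z_t−z̄)(z_{t+2}−z̄) = (-16.8889) + (-0.8889) + (2.1111) + (4.4444) = -11.2222
Denominator Σ(z_t−z̄)² = 57.3333
r_2 = -11.2222 / 57.3333 = -0.196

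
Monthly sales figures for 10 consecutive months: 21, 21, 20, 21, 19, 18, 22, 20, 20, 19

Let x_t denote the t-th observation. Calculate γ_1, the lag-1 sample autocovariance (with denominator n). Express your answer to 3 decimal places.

-0.211

Mean x̄ = (21 + 21 + 20 + 21 + 19 + 18 + 22 + 20 + 20 + 19)/10 = 20.1000
Σ_{t=1}^{9}(x_t−x̄)(x_{t+1}−x̄) = -2.1100
γ_1 = -2.1100 / 10 = -0.211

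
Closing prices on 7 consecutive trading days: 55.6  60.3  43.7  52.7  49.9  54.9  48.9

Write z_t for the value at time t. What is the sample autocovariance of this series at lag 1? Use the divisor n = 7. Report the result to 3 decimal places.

-8.840

Mean z̄ = (55.6 + 60.3 + 43.7 + 52.7 + 49.9 + 54.9 + 48.9)/7 = 52.2857
Σ_{t=1}^{6}(z_t−z̄)(z_{t+1}−z̄) = -61.8802
γ_1 = -61.8802 / 7 = -8.840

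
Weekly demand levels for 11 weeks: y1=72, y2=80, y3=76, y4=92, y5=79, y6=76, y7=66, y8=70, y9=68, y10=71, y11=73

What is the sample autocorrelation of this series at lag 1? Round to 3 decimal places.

Mean ȳ = (72 + 80 + 76 + 92 + 79 + 76 + 66 + 70 + 68 + 71 + 73)/11 = 74.8182
Numerator Σ_{t=1}^{10}(y_t−ȳ)(y_{t+1}−ȳ) = 186.5124
Denominator Σ(y_t−ȳ)² = 515.6364
r_1 = 186.5124 / 515.6364 = 0.362

0.362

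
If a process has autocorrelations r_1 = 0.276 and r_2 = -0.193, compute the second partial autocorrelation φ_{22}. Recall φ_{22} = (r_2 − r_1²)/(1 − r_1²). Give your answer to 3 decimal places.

-0.291

φ_{22} = (r_2 − r_1²) / (1 − r_1²)
r_1² = (0.276)² = 0.076176
Numerator = -0.193 − 0.0762 = -0.2692; denominator = 1 − 0.0762 = 0.9238
φ_{22} = -0.2692 / 0.9238 = -0.291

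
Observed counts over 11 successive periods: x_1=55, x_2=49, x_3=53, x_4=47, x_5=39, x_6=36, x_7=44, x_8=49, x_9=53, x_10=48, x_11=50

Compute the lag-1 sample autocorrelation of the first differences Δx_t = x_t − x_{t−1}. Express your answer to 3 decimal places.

0.100

First differences Δx: -6, 4, -6, -8, -3, 8, 5, 4, -5, 2
Mean of differences = -0.5000
Numerator Σ(Δx_t−Δx̄)(Δx_{t+1}−Δx̄) = 29.2500
Denominator Σ(Δx_t−Δx̄)² = 292.5000
r_1(Δx) = 29.2500 / 292.5000 = 0.100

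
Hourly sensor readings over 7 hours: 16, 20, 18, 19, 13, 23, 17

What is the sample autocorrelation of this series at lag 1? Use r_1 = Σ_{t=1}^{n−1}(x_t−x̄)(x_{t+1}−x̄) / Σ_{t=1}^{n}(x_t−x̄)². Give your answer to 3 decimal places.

-0.650

Mean x̄ = (16 + 20 + 18 + 19 + 13 + 23 + 17)/7 = 18.0000
Deviations from mean: -2.0000, 2.0000, 0.0000, 1.0000, -5.0000, 5.0000, -1.0000
Σ(x_t−x̄)(x_{t+1}−x̄) = (-4.0000) + (0.0000) + (0.0000) + (-5.0000) + (-25.0000) + (-5.0000) = -39.0000
Denominator Σ(x_t−x̄)² = 60.0000
r_1 = -39.0000 / 60.0000 = -0.650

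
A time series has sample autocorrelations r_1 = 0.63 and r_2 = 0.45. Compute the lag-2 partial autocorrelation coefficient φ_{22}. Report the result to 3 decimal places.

0.088

φ_{22} = (r_2 − r_1²) / (1 − r_1²)
r_1² = (0.63)² = 0.3969
Numerator = 0.45 − 0.3969 = 0.0531; denominator = 1 − 0.3969 = 0.6031
φ_{22} = 0.0531 / 0.6031 = 0.088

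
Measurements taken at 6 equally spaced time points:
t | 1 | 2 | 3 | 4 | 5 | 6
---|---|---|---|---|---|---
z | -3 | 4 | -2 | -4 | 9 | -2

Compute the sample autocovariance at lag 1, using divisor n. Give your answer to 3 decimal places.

Mean z̄ = (-3 + 4 − 2 − 4 + 9 − 2)/6 = 0.3333
Deviations: -3.3333, 3.6667, -2.3333, -4.3333, 8.6667, -2.3333
Σ_{t=1}^{5}(z_t−z̄)(z_{t+1}−z̄) = -68.4444
γ_1 = -68.4444 / 6 = -11.407

-11.407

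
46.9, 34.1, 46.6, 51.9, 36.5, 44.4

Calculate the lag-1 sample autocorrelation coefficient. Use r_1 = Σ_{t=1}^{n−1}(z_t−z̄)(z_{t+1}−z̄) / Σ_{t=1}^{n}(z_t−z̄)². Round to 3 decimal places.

Mean z̄ = (46.9 + 34.1 + 46.6 + 51.9 + 36.5 + 44.4)/6 = 43.4000
Deviations from mean: 3.5000, -9.3000, 3.2000, 8.5000, -6.9000, 1.0000
Numerator Σ_{t=1}^{5}(z_t−z̄)(z_{t+1}−z̄) = -100.6600
Denominator Σ(z_t−z̄)² = 229.8400
r_1 = -100.6600 / 229.8400 = -0.438

-0.438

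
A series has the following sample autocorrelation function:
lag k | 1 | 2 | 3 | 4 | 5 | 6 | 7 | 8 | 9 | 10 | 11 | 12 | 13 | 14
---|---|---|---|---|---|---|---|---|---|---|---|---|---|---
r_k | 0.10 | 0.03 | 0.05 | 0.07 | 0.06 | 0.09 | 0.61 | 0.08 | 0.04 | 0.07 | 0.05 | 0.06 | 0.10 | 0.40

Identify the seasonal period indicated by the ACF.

The largest autocorrelation is r_7 = 0.61, with a weaker echo at lag 14 (0.40); the remaining lags stay at or below 0.10.
The dominant spike at lag 7 indicates a seasonal period of 7.

7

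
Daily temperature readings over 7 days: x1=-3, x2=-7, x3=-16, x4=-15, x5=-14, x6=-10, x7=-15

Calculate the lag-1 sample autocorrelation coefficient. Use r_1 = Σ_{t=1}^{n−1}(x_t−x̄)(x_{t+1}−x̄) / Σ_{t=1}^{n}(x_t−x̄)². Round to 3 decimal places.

Mean x̄ = (-3 − 7 − 16 − 15 − 14 − 10 − 15)/7 = -11.4286
Deviations from mean: 8.4286, 4.4286, -4.5714, -3.5714, -2.5714, 1.4286, -3.5714
Numerator Σ_{t=1}^{6}(x_t−x̄)(x_{t+1}−x̄) = 33.8163
Denominator Σ(x_t−x̄)² = 145.7143
r_1 = 33.8163 / 145.7143 = 0.232

0.232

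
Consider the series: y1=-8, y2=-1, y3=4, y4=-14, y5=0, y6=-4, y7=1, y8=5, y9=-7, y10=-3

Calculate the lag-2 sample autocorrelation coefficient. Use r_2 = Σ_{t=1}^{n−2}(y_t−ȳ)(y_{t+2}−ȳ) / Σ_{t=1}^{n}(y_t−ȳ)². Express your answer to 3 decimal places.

-0.132

Mean ȳ = (-8 − 1 + 4 − 14 + 0 − 4 + 1 + 5 − 7 − 3)/10 = -2.7000
Numerator Σ_{t=1}^{8}(y_t−ȳ)(y_{t+2}−ȳ) = -40.1800
Denominator Σ(y_t−ȳ)² = 304.1000
r_2 = -40.1800 / 304.1000 = -0.132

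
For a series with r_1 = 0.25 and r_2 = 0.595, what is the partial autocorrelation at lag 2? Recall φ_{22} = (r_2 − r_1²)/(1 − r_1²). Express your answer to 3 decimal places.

0.568

φ_{22} = (r_2 − r_1²) / (1 − r_1²)
r_1² = (0.25)² = 0.0625
Numerator = 0.595 − 0.0625 = 0.5325; denominator = 1 − 0.0625 = 0.9375
φ_{22} = 0.5325 / 0.9375 = 0.568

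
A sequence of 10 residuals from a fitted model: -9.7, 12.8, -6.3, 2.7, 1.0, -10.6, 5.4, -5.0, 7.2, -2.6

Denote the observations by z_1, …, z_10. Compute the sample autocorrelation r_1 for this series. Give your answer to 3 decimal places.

-0.691

Mean z̄ = (-9.7 + 12.8 − 6.3 + 2.7 + 1.0 − 10.6 + 5.4 − 5.0 + 7.2 − 2.6)/10 = -0.5100
Numerator Σ_{t=1}^{9}(z_t−z̄)(z_{t+1}−z̄) = -365.2581
Denominator Σ(z_t−z̄)² = 528.4290
r_1 = -365.2581 / 528.4290 = -0.691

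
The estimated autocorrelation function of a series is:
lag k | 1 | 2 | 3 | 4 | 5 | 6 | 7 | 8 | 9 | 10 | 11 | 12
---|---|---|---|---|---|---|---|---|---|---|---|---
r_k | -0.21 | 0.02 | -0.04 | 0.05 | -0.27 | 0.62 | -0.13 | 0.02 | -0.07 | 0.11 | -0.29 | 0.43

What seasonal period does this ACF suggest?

The largest autocorrelation is r_6 = 0.62, with a weaker echo at lag 12 (0.43); the remaining lags stay at or below 0.11.
The dominant spike at lag 6 indicates a seasonal period of 6.

6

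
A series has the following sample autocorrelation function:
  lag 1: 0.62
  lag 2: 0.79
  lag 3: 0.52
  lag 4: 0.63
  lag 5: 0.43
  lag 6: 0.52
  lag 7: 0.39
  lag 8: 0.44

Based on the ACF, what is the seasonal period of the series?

The largest autocorrelation is r_2 = 0.79, with a weaker echo at lag 4 (0.63); the remaining lags stay at or below 0.62.
The dominant spike at lag 2 indicates a seasonal period of 2.

2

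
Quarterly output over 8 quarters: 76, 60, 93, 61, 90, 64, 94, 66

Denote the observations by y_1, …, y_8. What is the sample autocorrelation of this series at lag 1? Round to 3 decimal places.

-0.847

Mean ȳ = (76 + 60 + 93 + 61 + 90 + 64 + 94 + 66)/8 = 75.5000
Deviations from mean: 0.5000, -15.5000, 17.5000, -14.5000, 14.5000, -11.5000, 18.5000, -9.5000
Numerator Σ_{t=1}^{7}(y_t−ȳ)(y_{t+1}−ȳ) = -1298.2500
Denominator Σ(y_t−ȳ)² = 1532.0000
r_1 = -1298.2500 / 1532.0000 = -0.847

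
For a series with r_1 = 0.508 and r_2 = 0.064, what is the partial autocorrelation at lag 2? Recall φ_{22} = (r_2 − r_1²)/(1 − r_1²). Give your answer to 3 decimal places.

-0.262

φ_{22} = (r_2 − r_1²) / (1 − r_1²)
r_1² = (0.508)² = 0.258064
Numerator = 0.064 − 0.2581 = -0.1941; denominator = 1 − 0.2581 = 0.7419
φ_{22} = -0.1941 / 0.7419 = -0.262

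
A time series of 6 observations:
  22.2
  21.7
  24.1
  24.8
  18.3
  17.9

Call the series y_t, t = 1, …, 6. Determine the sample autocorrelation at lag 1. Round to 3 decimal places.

0.246

Mean ȳ = (22.2 + 21.7 + 24.1 + 24.8 + 18.3 + 17.9)/6 = 21.5000
Deviations from mean: 0.7000, 0.2000, 2.6000, 3.3000, -3.2000, -3.6000
Σ(y_t−ȳ)(y_{t+1}−ȳ) = (0.1400) + (0.5200) + (8.5800) + (-10.5600) + (11.5200) = 10.2000
Denominator Σ(y_t−ȳ)² = 41.3800
r_1 = 10.2000 / 41.3800 = 0.246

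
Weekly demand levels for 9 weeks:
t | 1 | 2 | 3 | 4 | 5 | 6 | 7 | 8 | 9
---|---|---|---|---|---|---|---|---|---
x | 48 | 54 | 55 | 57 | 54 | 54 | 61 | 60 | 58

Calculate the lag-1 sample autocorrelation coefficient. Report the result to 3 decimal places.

Mean x̄ = (48 + 54 + 55 + 57 + 54 + 54 + 61 + 60 + 58)/9 = 55.6667
Numerator Σ_{t=1}^{8}(x_t−x̄)(x_{t+1}−x̄) = 37.8889
Denominator Σ(x_t−x̄)² = 122.0000
r_1 = 37.8889 / 122.0000 = 0.311

0.311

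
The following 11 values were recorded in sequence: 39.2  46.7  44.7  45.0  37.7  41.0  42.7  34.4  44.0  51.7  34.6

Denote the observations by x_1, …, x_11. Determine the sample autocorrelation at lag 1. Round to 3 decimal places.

Mean x̄ = (39.2 + 46.7 + 44.7 + 45.0 + 37.7 + 41.0 + 42.7 + 34.4 + 44.0 + 51.7 + 34.6)/11 = 41.9727
Numerator Σ_{t=1}^{10}(x_t−x̄)(x_{t+1}−x̄) = -74.3007
Denominator Σ(x_t−x̄)² = 276.8018
r_1 = -74.3007 / 276.8018 = -0.268

-0.268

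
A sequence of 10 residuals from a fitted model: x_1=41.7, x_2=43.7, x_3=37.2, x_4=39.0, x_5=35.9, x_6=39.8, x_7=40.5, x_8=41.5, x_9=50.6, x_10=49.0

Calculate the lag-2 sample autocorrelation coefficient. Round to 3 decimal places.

Mean x̄ = (41.7 + 43.7 + 37.2 + 39.0 + 35.9 + 39.8 + 40.5 + 41.5 + 50.6 + 49.0)/10 = 41.8900
Numerator Σ_{t=1}^{8}(x_t−x̄)(x_{t+2}−x̄) = 24.0548
Denominator Σ(x_t−x̄)² = 202.4090
r_2 = 24.0548 / 202.4090 = 0.119

0.119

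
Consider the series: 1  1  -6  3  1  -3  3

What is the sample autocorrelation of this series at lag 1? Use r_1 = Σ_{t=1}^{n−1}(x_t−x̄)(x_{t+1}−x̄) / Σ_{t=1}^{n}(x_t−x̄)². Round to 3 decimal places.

Mean x̄ = (1 + 1 − 6 + 3 + 1 − 3 + 3)/7 = 0.0000
Numerator Σ_{t=1}^{6}(x_t−x̄)(x_{t+1}−x̄) = -32.0000
Denominator Σ(x_t−x̄)² = 66.0000
r_1 = -32.0000 / 66.0000 = -0.485

-0.485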